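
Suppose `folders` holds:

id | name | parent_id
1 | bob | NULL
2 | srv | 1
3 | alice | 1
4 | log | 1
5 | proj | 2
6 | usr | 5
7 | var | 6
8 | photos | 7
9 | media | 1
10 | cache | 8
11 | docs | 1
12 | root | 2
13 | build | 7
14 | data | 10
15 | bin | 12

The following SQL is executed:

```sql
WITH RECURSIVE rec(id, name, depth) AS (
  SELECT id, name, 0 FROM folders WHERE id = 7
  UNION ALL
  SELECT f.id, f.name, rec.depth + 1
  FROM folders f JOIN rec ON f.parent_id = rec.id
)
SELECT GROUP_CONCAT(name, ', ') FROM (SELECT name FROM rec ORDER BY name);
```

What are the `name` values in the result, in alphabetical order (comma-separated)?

build, cache, data, photos, var

Base: id=7 (var) at depth 0.
Iteration 1: rows with parent_id in {7} -> photos (id 8, depth 1), build (id 13, depth 1).
Iteration 2: rows with parent_id in {8,13} -> cache (id 10, depth 2).
Iteration 3: rows with parent_id in {10} -> data (id 14, depth 3).
Iteration 4: no rows with parent_id in {14}; recursion stops.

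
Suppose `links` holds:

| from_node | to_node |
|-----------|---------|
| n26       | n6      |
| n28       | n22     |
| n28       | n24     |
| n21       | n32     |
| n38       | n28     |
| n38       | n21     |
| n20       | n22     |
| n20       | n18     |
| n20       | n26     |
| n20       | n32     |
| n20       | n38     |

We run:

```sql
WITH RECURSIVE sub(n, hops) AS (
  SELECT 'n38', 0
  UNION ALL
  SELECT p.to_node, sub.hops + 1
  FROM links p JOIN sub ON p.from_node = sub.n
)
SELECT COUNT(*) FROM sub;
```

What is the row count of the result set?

6

Base: (n38, hops=0).
Iteration 1: edges from {n38} -> (n21, hops=1), (n28, hops=1).
Iteration 2: edges from {n21,n28} -> (n22, hops=2), (n24, hops=2), (n32, hops=2).
Iteration 3: no outgoing edges from {n22,n24,n32}; recursion stops.
Total rows emitted: 6.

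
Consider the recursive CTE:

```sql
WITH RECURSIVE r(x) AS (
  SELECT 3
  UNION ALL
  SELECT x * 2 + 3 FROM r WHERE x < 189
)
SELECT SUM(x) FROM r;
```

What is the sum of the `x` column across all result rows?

Base: x=3.
Iteration 1: 3 < 189 holds -> x = 3 * 2 + 3 = 9.
Iteration 2: 9 < 189 holds -> x = 9 * 2 + 3 = 21.
Iteration 3: 21 < 189 holds -> x = 21 * 2 + 3 = 45.
Iteration 4: 45 < 189 holds -> x = 45 * 2 + 3 = 93.
Iteration 5: 93 < 189 holds -> x = 93 * 2 + 3 = 189.
Iteration 6: 189 < 189 fails; recursion stops.
SUM(x) = 3 + 9 + 21 + 45 + 93 + 189 = 360.

360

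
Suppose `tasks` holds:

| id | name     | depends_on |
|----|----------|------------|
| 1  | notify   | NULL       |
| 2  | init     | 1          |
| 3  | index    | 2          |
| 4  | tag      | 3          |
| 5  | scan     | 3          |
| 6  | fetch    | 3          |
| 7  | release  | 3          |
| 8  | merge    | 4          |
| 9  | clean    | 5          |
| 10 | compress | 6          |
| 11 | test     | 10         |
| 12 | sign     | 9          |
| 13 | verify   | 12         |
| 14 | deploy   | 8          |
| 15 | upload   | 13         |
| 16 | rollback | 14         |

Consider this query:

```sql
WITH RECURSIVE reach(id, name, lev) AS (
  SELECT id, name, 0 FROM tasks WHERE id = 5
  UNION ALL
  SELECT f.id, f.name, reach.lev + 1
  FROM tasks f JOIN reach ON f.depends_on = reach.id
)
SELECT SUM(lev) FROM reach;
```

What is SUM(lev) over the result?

10

Base: id=5 (scan) at lev 0.
Iteration 1: rows with depends_on in {5} -> clean (id 9, lev 1).
Iteration 2: rows with depends_on in {9} -> sign (id 12, lev 2).
Iteration 3: rows with depends_on in {12} -> verify (id 13, lev 3).
Iteration 4: rows with depends_on in {13} -> upload (id 15, lev 4).
Iteration 5: no rows with depends_on in {15}; recursion stops.
SUM(lev) = 0 + 1 + 2 + 3 + 4 = 10.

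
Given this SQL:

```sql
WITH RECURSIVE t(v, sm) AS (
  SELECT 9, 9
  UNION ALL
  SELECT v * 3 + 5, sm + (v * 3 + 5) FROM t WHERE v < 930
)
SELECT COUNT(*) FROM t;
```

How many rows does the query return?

6

Base: v=9, sm=9.
Iteration 1: 9 < 930 holds -> v = 9 * 3 + 5 = 32, sm = 9 + 32 = 41.
Iteration 2: 32 < 930 holds -> v = 32 * 3 + 5 = 101, sm = 41 + 101 = 142.
Iteration 3: 101 < 930 holds -> v = 101 * 3 + 5 = 308, sm = 142 + 308 = 450.
Iteration 4: 308 < 930 holds -> v = 308 * 3 + 5 = 929, sm = 450 + 929 = 1379.
Iteration 5: 929 < 930 holds -> v = 929 * 3 + 5 = 2792, sm = 1379 + 2792 = 4171.
Iteration 6: 2792 < 930 fails; recursion stops.
Total rows emitted: 6.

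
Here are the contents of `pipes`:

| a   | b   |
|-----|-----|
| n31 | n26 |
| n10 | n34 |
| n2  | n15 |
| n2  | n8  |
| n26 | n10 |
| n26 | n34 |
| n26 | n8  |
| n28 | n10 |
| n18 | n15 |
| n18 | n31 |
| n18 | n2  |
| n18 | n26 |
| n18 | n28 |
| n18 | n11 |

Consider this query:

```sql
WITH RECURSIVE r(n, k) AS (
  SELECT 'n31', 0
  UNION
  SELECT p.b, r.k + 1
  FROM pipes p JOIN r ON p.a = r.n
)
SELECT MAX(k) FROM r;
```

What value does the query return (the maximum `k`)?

3

Base: (n31, k=0).
Iteration 1: edges from {n31} -> (n26, k=1).
Iteration 2: edges from {n26} -> (n10, k=2), (n34, k=2), (n8, k=2).
Iteration 3: edges from {n10,n34,n8} -> (n34, k=3).
Iteration 4: no outgoing edges from {n34}; recursion stops.
k values: 0, 1, 2, 2, 2, 3; the maximum is 3.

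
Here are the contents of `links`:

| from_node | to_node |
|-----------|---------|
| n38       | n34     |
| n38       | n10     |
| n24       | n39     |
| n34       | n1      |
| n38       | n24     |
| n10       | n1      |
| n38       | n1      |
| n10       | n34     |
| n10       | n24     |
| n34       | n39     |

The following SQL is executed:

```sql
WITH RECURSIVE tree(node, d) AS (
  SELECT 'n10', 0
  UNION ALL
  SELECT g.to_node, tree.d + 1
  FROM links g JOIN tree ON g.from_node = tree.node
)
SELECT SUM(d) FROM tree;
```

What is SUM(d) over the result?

9

Base: (n10, d=0).
Iteration 1: edges from {n10} -> (n1, d=1), (n24, d=1), (n34, d=1).
Iteration 2: edges from {n1,n24,n34} -> (n1, d=2), (n39, d=2) x2. [UNION ALL keeps all 3 new rows, including repeats]
Iteration 3: no outgoing edges from {n1,n39}; recursion stops.
SUM(d) = 0 + 1 + 1 + 1 + 2 + 2 + 2 = 9.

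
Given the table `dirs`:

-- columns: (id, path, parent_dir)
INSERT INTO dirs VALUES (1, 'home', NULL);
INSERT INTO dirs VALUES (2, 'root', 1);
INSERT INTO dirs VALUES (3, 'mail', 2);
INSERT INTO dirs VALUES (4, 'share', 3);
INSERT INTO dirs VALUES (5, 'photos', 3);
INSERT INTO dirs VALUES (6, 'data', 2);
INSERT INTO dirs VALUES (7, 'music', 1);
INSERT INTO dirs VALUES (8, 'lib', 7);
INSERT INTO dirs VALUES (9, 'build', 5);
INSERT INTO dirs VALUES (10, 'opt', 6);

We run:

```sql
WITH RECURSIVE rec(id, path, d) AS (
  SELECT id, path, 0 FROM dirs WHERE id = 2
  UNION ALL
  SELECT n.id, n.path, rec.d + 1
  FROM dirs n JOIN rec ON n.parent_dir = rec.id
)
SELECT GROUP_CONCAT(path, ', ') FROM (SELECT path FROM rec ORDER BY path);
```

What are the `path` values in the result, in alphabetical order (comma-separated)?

Base: id=2 (root) at d 0.
Iteration 1: rows with parent_dir in {2} -> mail (id 3, d 1), data (id 6, d 1).
Iteration 2: rows with parent_dir in {3,6} -> share (id 4, d 2), photos (id 5, d 2), opt (id 10, d 2).
Iteration 3: rows with parent_dir in {4,5,10} -> build (id 9, d 3).
Iteration 4: no rows with parent_dir in {9}; recursion stops.

build, data, mail, opt, photos, root, share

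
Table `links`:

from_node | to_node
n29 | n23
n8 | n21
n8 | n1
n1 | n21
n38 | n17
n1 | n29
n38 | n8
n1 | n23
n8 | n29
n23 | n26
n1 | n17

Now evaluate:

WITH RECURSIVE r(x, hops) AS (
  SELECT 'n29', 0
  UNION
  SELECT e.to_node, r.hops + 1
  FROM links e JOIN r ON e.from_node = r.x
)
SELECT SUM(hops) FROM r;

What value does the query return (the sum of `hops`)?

Base: (n29, hops=0).
Iteration 1: edges from {n29} -> (n23, hops=1).
Iteration 2: edges from {n23} -> (n26, hops=2).
Iteration 3: no outgoing edges from {n26}; recursion stops.
SUM(hops) = 0 + 1 + 2 = 3.

3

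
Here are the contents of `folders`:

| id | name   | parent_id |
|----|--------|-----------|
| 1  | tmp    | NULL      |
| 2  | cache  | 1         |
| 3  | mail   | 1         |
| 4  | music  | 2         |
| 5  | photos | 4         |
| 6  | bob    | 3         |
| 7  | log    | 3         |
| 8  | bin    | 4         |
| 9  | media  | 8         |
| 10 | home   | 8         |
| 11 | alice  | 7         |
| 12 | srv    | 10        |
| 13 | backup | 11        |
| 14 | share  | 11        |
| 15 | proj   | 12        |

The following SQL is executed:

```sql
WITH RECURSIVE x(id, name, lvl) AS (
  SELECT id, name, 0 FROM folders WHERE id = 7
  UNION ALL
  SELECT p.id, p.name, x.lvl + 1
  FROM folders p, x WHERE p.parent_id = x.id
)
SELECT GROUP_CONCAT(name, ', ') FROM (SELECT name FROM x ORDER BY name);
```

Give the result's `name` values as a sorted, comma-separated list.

Base: id=7 (log) at lvl 0.
Iteration 1: rows with parent_id in {7} -> alice (id 11, lvl 1).
Iteration 2: rows with parent_id in {11} -> backup (id 13, lvl 2), share (id 14, lvl 2).
Iteration 3: no rows with parent_id in {13,14}; recursion stops.

alice, backup, log, share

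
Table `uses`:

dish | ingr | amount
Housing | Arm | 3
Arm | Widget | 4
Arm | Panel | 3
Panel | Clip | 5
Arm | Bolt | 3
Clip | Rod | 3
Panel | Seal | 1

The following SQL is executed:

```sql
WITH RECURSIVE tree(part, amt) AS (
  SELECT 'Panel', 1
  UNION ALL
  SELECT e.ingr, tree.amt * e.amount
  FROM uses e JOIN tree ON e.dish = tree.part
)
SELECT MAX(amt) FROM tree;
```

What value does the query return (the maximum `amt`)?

15

Base: (Panel, amt=1).
Iteration 1: components of {Panel} -> Clip = 1*5 = 5, Seal = 1*1 = 1.
Iteration 2: components of {Clip,Seal} -> Rod = 5*3 = 15.
Iteration 3: no further components; recursion stops.
amt values: 1, 5, 1, 15; the maximum is 15.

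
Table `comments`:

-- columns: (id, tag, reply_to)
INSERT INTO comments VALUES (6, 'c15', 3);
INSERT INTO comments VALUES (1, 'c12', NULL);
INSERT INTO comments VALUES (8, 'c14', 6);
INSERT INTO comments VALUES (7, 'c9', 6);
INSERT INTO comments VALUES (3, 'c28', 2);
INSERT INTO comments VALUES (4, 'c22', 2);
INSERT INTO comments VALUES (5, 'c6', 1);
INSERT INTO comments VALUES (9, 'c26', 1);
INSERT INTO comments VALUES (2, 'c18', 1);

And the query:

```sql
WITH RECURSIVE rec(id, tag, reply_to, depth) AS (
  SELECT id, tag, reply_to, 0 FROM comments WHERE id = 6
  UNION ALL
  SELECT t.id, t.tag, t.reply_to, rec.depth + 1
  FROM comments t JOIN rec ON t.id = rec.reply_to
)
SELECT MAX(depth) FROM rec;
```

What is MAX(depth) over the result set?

3

Base: id=6 (c15), reply_to=3, depth 0.
Iteration 1: join on id=3 -> c28 (id 3, reply_to=2, depth 1).
Iteration 2: join on id=2 -> c18 (id 2, reply_to=1, depth 2).
Iteration 3: join on id=1 -> c12 (id 1, reply_to=NULL, depth 3).
Iteration 4: reply_to is NULL; no match; recursion stops.
depth values: 0, 1, 2, 3; the maximum is 3.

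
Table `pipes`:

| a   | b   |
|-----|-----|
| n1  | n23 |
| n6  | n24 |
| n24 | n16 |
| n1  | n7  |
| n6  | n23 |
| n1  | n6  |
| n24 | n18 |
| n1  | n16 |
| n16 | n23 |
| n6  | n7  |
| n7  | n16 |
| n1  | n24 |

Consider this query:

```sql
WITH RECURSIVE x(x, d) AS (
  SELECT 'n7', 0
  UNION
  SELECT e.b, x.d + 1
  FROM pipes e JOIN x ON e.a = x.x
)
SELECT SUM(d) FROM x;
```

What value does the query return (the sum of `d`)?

Base: (n7, d=0).
Iteration 1: edges from {n7} -> (n16, d=1).
Iteration 2: edges from {n16} -> (n23, d=2).
Iteration 3: no outgoing edges from {n23}; recursion stops.
SUM(d) = 0 + 1 + 2 = 3.

3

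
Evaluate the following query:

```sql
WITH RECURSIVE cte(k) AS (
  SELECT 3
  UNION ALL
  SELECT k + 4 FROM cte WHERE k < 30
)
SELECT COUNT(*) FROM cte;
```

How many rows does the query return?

Base: k=3.
Iteration 1: 3 < 30 holds -> k = 3 + 4 = 7.
Iteration 2: 7 < 30 holds -> k = 7 + 4 = 11.
Iteration 3: 11 < 30 holds -> k = 11 + 4 = 15.
Iteration 4: 15 < 30 holds -> k = 15 + 4 = 19.
Iteration 5: 19 < 30 holds -> k = 19 + 4 = 23.
Iteration 6: 23 < 30 holds -> k = 23 + 4 = 27.
Iteration 7: 27 < 30 holds -> k = 27 + 4 = 31.
Iteration 8: 31 < 30 fails; recursion stops.
Total rows emitted: 8.

8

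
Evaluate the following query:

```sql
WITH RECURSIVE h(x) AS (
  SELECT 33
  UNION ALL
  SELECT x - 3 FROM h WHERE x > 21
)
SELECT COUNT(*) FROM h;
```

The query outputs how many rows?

Base: x=33.
Iteration 1: 33 > 21 holds -> x = 33 - 3 = 30.
Iteration 2: 30 > 21 holds -> x = 30 - 3 = 27.
Iteration 3: 27 > 21 holds -> x = 27 - 3 = 24.
Iteration 4: 24 > 21 holds -> x = 24 - 3 = 21.
Iteration 5: 21 > 21 fails; recursion stops.
Total rows emitted: 5.

5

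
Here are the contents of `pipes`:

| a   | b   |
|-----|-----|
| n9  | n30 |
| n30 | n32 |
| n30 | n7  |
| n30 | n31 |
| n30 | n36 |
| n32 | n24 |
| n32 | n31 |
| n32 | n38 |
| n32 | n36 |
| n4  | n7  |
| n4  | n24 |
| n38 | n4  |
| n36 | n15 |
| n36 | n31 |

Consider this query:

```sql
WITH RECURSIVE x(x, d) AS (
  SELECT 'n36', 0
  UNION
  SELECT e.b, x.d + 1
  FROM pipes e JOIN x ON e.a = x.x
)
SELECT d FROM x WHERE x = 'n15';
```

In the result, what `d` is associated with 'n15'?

Base: (n36, d=0).
Iteration 1: edges from {n36} -> (n15, d=1), (n31, d=1).
Iteration 2: no outgoing edges from {n15,n31}; recursion stops.

1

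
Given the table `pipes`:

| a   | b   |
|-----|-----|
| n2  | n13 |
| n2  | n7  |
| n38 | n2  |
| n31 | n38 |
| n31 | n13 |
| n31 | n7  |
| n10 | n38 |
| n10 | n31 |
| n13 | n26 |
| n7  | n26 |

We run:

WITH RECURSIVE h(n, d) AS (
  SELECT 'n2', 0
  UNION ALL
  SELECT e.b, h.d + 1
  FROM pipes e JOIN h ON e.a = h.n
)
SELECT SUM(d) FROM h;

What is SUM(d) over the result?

Base: (n2, d=0).
Iteration 1: edges from {n2} -> (n13, d=1), (n7, d=1).
Iteration 2: edges from {n13,n7} -> (n26, d=2) x2. [UNION ALL keeps all 2 new rows, including repeats]
Iteration 3: no outgoing edges from {n26}; recursion stops.
SUM(d) = 0 + 1 + 1 + 2 + 2 = 6.

6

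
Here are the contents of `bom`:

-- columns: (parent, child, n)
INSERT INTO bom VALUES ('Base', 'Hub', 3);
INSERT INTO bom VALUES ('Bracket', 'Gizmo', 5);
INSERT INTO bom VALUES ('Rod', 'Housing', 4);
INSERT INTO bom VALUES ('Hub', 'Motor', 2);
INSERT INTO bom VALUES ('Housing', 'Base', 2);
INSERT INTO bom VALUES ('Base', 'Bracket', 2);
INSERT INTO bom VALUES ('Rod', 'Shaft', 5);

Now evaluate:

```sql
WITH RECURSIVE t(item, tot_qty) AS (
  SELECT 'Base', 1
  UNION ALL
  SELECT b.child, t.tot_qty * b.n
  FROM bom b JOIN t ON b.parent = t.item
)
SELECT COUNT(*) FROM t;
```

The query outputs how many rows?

5

Base: (Base, tot_qty=1).
Iteration 1: components of {Base} -> Bracket = 1*2 = 2, Hub = 1*3 = 3.
Iteration 2: components of {Bracket,Hub} -> Gizmo = 2*5 = 10, Motor = 3*2 = 6.
Iteration 3: no further components; recursion stops.
Total rows emitted: 5.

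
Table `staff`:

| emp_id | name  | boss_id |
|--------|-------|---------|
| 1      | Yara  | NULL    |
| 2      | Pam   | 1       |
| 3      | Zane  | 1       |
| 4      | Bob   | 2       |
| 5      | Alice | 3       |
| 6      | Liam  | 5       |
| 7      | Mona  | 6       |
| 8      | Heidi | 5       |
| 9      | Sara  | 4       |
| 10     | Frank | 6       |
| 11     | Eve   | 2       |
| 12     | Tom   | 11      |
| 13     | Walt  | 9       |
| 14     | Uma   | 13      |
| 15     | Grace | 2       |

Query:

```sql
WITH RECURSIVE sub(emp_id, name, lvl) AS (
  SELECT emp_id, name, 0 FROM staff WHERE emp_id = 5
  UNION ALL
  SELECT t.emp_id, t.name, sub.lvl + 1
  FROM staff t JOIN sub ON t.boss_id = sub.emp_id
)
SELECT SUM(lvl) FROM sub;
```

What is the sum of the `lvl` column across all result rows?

6

Base: emp_id=5 (Alice) at lvl 0.
Iteration 1: rows with boss_id in {5} -> Liam (id 6, lvl 1), Heidi (id 8, lvl 1).
Iteration 2: rows with boss_id in {6,8} -> Mona (id 7, lvl 2), Frank (id 10, lvl 2).
Iteration 3: no rows with boss_id in {7,10}; recursion stops.
SUM(lvl) = 0 + 1 + 1 + 2 + 2 = 6.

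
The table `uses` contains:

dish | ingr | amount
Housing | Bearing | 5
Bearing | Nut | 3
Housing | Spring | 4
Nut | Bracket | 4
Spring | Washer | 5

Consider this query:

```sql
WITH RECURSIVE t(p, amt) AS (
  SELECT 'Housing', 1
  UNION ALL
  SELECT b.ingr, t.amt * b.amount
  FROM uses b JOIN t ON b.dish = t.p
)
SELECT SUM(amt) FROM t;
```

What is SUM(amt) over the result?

105

Base: (Housing, amt=1).
Iteration 1: components of {Housing} -> Bearing = 1*5 = 5, Spring = 1*4 = 4.
Iteration 2: components of {Bearing,Spring} -> Nut = 5*3 = 15, Washer = 4*5 = 20.
Iteration 3: components of {Nut,Washer} -> Bracket = 15*4 = 60.
Iteration 4: no further components; recursion stops.
SUM(amt) = 1 + 5 + 4 + 15 + 20 + 60 = 105.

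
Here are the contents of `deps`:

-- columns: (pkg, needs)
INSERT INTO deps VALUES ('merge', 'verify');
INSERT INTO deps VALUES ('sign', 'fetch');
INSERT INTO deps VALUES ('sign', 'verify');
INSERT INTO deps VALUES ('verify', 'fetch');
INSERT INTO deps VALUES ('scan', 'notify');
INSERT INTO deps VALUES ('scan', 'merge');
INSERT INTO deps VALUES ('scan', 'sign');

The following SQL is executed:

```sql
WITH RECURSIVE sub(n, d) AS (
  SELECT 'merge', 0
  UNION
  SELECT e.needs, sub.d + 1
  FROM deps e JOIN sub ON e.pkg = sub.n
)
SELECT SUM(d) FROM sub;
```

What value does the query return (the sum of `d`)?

Base: (merge, d=0).
Iteration 1: edges from {merge} -> (verify, d=1).
Iteration 2: edges from {verify} -> (fetch, d=2).
Iteration 3: no outgoing edges from {fetch}; recursion stops.
SUM(d) = 0 + 1 + 2 = 3.

3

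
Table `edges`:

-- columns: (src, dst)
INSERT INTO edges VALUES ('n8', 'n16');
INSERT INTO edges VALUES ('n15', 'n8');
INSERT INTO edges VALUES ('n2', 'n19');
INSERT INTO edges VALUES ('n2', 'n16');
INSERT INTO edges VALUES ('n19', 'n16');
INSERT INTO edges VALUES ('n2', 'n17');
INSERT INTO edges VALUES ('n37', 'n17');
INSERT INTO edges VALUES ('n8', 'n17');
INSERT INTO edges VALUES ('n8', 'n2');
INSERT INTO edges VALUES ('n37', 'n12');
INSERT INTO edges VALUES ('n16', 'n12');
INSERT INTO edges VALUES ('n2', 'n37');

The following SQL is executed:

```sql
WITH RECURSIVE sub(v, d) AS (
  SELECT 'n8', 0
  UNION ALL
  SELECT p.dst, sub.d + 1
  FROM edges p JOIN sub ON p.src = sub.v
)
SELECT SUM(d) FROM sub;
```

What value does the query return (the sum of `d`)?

Base: (n8, d=0).
Iteration 1: edges from {n8} -> (n16, d=1), (n17, d=1), (n2, d=1).
Iteration 2: edges from {n16,n17,n2} -> (n12, d=2), (n16, d=2), (n17, d=2), (n19, d=2), (n37, d=2).
Iteration 3: edges from {n12,n16,n17,n19,n37} -> (n12, d=3) x2, (n16, d=3), (n17, d=3). [UNION ALL keeps all 4 new rows, including repeats]
Iteration 4: edges from {n12,n16,n17} -> (n12, d=4).
Iteration 5: no outgoing edges from {n12}; recursion stops.
SUM(d) = 0 + 1 + 1 + 1 + 2 + 2 + 2 + 2 + 2 + 3 + 3 + 3 + 3 + 4 = 29.

29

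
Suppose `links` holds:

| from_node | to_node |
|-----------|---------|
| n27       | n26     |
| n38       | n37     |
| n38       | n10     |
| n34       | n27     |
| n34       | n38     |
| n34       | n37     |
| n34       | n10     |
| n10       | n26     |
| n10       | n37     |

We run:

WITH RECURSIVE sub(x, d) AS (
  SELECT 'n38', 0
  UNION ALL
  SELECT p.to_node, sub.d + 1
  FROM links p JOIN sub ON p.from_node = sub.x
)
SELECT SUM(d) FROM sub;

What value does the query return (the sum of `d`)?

6

Base: (n38, d=0).
Iteration 1: edges from {n38} -> (n10, d=1), (n37, d=1).
Iteration 2: edges from {n10,n37} -> (n26, d=2), (n37, d=2).
Iteration 3: no outgoing edges from {n26,n37}; recursion stops.
SUM(d) = 0 + 1 + 1 + 2 + 2 = 6.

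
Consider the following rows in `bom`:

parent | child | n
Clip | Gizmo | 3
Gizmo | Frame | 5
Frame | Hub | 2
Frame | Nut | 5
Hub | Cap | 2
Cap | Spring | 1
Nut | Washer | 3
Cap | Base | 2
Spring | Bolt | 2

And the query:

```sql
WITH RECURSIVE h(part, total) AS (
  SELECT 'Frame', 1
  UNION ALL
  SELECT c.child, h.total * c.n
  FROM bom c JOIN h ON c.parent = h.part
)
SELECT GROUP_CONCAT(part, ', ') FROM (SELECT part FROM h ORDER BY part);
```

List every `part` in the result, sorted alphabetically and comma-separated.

Base: (Frame, total=1).
Iteration 1: components of {Frame} -> Hub = 1*2 = 2, Nut = 1*5 = 5.
Iteration 2: components of {Hub,Nut} -> Cap = 2*2 = 4, Washer = 5*3 = 15.
Iteration 3: components of {Cap,Washer} -> Base = 4*2 = 8, Spring = 4*1 = 4.
Iteration 4: components of {Base,Spring} -> Bolt = 4*2 = 8.
Iteration 5: no further components; recursion stops.

Base, Bolt, Cap, Frame, Hub, Nut, Spring, Washer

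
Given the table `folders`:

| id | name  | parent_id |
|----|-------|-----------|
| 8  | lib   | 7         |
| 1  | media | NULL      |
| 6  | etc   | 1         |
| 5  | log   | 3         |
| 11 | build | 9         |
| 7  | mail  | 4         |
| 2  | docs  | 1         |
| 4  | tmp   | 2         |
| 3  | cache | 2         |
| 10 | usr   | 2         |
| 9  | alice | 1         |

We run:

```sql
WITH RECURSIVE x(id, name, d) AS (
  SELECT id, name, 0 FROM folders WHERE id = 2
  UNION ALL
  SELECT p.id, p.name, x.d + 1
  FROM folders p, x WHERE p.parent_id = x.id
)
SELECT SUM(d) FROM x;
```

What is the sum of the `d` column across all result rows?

Base: id=2 (docs) at d 0.
Iteration 1: rows with parent_id in {2} -> cache (id 3, d 1), tmp (id 4, d 1), usr (id 10, d 1).
Iteration 2: rows with parent_id in {3,4,10} -> log (id 5, d 2), mail (id 7, d 2).
Iteration 3: rows with parent_id in {5,7} -> lib (id 8, d 3).
Iteration 4: no rows with parent_id in {8}; recursion stops.
SUM(d) = 0 + 1 + 1 + 1 + 2 + 2 + 3 = 10.

10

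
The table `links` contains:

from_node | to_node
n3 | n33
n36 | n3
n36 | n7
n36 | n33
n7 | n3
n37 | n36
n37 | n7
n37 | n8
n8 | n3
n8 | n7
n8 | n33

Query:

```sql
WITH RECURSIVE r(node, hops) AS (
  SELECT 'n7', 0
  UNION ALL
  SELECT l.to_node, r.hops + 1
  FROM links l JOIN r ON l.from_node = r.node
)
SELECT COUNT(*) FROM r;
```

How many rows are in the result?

Base: (n7, hops=0).
Iteration 1: edges from {n7} -> (n3, hops=1).
Iteration 2: edges from {n3} -> (n33, hops=2).
Iteration 3: no outgoing edges from {n33}; recursion stops.
Total rows emitted: 3.

3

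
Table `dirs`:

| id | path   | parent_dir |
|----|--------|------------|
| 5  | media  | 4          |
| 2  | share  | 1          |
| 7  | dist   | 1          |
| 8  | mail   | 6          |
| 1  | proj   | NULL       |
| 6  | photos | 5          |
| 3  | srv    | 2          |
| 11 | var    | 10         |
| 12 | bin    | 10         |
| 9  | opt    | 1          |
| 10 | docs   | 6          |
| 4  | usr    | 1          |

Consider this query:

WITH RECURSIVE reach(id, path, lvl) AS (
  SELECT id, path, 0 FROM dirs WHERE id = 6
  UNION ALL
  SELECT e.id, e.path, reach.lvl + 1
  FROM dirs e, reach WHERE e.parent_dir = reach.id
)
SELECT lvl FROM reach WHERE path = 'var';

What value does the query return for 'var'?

Base: id=6 (photos) at lvl 0.
Iteration 1: rows with parent_dir in {6} -> mail (id 8, lvl 1), docs (id 10, lvl 1).
Iteration 2: rows with parent_dir in {8,10} -> var (id 11, lvl 2), bin (id 12, lvl 2).
Iteration 3: no rows with parent_dir in {11,12}; recursion stops.

2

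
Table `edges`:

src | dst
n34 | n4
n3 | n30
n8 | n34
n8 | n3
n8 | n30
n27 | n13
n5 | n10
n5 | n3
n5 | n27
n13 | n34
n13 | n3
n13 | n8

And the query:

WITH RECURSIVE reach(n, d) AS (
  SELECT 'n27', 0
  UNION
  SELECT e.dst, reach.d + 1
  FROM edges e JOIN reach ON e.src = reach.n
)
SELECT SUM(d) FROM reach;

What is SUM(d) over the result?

Base: (n27, d=0).
Iteration 1: edges from {n27} -> (n13, d=1).
Iteration 2: edges from {n13} -> (n3, d=2), (n34, d=2), (n8, d=2).
Iteration 3: edges from {n3,n34,n8} -> (n3, d=3), (n30, d=3), (n34, d=3), (n4, d=3). [UNION drops 1 duplicate row(s)]
Iteration 4: edges from {n3,n30,n34,n4} -> (n30, d=4), (n4, d=4).
Iteration 5: no outgoing edges from {n30,n4}; recursion stops.
SUM(d) = 0 + 1 + 2 + 2 + 2 + 3 + 3 + 3 + 3 + 4 + 4 = 27.

27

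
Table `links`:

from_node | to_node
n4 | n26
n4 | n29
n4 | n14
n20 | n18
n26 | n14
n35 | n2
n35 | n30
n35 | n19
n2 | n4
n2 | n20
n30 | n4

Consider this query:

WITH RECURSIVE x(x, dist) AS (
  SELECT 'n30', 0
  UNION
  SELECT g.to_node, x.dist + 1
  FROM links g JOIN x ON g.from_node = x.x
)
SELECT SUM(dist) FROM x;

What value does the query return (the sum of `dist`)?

Base: (n30, dist=0).
Iteration 1: edges from {n30} -> (n4, dist=1).
Iteration 2: edges from {n4} -> (n14, dist=2), (n26, dist=2), (n29, dist=2).
Iteration 3: edges from {n14,n26,n29} -> (n14, dist=3).
Iteration 4: no outgoing edges from {n14}; recursion stops.
SUM(dist) = 0 + 1 + 2 + 2 + 2 + 3 = 10.

10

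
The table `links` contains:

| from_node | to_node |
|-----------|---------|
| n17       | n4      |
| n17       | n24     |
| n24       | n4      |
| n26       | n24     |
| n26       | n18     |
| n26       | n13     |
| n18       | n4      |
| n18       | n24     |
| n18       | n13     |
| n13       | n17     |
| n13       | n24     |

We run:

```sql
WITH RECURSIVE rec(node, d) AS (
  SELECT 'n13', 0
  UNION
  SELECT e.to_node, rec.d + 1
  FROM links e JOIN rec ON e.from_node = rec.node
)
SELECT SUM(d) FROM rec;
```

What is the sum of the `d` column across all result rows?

9

Base: (n13, d=0).
Iteration 1: edges from {n13} -> (n17, d=1), (n24, d=1).
Iteration 2: edges from {n17,n24} -> (n24, d=2), (n4, d=2). [UNION drops 1 duplicate row(s)]
Iteration 3: edges from {n24,n4} -> (n4, d=3).
Iteration 4: no outgoing edges from {n4}; recursion stops.
SUM(d) = 0 + 1 + 1 + 2 + 2 + 3 = 9.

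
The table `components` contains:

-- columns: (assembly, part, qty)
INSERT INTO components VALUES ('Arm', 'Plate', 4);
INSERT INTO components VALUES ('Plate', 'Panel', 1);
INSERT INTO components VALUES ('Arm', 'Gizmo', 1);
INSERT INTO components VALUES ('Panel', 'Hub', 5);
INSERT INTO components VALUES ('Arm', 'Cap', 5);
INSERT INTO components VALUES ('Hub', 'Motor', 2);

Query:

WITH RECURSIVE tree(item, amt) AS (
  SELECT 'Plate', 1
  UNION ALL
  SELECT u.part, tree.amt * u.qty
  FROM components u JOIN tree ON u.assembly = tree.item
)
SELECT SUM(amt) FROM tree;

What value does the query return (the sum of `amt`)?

Base: (Plate, amt=1).
Iteration 1: components of {Plate} -> Panel = 1*1 = 1.
Iteration 2: components of {Panel} -> Hub = 1*5 = 5.
Iteration 3: components of {Hub} -> Motor = 5*2 = 10.
Iteration 4: no further components; recursion stops.
SUM(amt) = 1 + 1 + 5 + 10 = 17.

17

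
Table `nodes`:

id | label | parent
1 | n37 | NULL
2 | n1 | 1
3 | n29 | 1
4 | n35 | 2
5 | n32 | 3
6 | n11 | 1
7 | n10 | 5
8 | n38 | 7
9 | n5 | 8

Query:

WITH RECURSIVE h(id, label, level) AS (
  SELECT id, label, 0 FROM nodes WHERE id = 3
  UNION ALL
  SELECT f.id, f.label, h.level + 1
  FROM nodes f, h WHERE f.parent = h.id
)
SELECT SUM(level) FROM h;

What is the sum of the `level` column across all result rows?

10

Base: id=3 (n29) at level 0.
Iteration 1: rows with parent in {3} -> n32 (id 5, level 1).
Iteration 2: rows with parent in {5} -> n10 (id 7, level 2).
Iteration 3: rows with parent in {7} -> n38 (id 8, level 3).
Iteration 4: rows with parent in {8} -> n5 (id 9, level 4).
Iteration 5: no rows with parent in {9}; recursion stops.
SUM(level) = 0 + 1 + 2 + 3 + 4 = 10.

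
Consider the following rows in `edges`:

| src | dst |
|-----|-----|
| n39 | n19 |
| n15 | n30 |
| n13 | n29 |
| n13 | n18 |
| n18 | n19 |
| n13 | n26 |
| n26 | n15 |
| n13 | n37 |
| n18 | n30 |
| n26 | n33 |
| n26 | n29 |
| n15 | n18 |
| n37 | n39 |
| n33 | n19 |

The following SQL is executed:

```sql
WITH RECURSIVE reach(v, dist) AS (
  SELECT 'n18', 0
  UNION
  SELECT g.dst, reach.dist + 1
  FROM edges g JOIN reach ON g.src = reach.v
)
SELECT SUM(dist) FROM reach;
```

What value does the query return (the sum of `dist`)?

2

Base: (n18, dist=0).
Iteration 1: edges from {n18} -> (n19, dist=1), (n30, dist=1).
Iteration 2: no outgoing edges from {n19,n30}; recursion stops.
SUM(dist) = 0 + 1 + 1 = 2.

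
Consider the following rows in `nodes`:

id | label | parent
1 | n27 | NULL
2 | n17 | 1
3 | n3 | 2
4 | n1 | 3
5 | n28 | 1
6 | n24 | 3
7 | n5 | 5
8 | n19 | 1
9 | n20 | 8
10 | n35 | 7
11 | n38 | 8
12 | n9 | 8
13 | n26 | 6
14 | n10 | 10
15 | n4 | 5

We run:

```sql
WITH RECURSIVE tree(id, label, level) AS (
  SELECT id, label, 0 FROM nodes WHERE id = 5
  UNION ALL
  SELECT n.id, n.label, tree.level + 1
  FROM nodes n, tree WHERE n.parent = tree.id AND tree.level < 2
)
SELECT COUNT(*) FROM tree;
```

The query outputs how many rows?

4

Base: id=5 (n28) at level 0.
Iteration 1: rows with parent in {5} -> n5 (id 7, level 1), n4 (id 15, level 1).
Iteration 2: rows with parent in {7,15} -> n35 (id 10, level 2).
Iteration 3: level < 2 fails for all current rows; recursion stops.
Total rows emitted: 4.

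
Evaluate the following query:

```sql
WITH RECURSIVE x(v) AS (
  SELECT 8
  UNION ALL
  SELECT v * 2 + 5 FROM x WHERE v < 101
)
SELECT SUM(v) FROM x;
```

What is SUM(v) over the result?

378

Base: v=8.
Iteration 1: 8 < 101 holds -> v = 8 * 2 + 5 = 21.
Iteration 2: 21 < 101 holds -> v = 21 * 2 + 5 = 47.
Iteration 3: 47 < 101 holds -> v = 47 * 2 + 5 = 99.
Iteration 4: 99 < 101 holds -> v = 99 * 2 + 5 = 203.
Iteration 5: 203 < 101 fails; recursion stops.
SUM(v) = 8 + 21 + 47 + 99 + 203 = 378.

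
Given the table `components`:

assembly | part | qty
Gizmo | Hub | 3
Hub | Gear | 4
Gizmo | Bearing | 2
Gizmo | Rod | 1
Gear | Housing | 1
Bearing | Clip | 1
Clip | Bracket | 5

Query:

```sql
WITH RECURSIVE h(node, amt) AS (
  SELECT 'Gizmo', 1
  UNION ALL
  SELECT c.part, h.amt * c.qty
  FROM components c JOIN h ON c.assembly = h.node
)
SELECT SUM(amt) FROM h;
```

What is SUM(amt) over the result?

Base: (Gizmo, amt=1).
Iteration 1: components of {Gizmo} -> Bearing = 1*2 = 2, Hub = 1*3 = 3, Rod = 1*1 = 1.
Iteration 2: components of {Bearing,Hub,Rod} -> Clip = 2*1 = 2, Gear = 3*4 = 12.
Iteration 3: components of {Clip,Gear} -> Bracket = 2*5 = 10, Housing = 12*1 = 12.
Iteration 4: no further components; recursion stops.
SUM(amt) = 1 + 3 + 2 + 1 + 12 + 2 + 12 + 10 = 43.

43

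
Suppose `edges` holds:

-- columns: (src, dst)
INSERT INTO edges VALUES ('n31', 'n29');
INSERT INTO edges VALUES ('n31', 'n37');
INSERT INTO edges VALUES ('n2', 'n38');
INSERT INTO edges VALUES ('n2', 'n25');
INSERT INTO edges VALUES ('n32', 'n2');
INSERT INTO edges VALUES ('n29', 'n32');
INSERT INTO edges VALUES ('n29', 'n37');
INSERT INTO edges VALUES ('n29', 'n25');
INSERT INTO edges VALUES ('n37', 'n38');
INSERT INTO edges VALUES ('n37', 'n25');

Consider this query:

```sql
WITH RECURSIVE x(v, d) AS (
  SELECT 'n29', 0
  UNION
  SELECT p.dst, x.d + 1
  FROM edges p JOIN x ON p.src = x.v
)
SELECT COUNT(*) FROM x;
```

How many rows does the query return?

9

Base: (n29, d=0).
Iteration 1: edges from {n29} -> (n25, d=1), (n32, d=1), (n37, d=1).
Iteration 2: edges from {n25,n32,n37} -> (n2, d=2), (n25, d=2), (n38, d=2).
Iteration 3: edges from {n2,n25,n38} -> (n25, d=3), (n38, d=3).
Iteration 4: no outgoing edges from {n25,n38}; recursion stops.
Total rows emitted: 9.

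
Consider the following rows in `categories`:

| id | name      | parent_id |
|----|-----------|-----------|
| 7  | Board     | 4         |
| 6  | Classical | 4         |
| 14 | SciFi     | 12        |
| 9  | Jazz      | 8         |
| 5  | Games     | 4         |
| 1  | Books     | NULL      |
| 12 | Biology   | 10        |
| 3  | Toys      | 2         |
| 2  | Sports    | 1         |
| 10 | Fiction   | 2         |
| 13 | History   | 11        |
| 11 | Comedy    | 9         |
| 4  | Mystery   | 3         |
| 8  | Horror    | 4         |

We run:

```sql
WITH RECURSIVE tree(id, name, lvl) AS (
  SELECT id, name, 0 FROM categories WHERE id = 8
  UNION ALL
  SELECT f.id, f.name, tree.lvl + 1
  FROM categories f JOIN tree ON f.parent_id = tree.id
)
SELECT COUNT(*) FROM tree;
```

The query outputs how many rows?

Base: id=8 (Horror) at lvl 0.
Iteration 1: rows with parent_id in {8} -> Jazz (id 9, lvl 1).
Iteration 2: rows with parent_id in {9} -> Comedy (id 11, lvl 2).
Iteration 3: rows with parent_id in {11} -> History (id 13, lvl 3).
Iteration 4: no rows with parent_id in {13}; recursion stops.
Total rows emitted: 4.

4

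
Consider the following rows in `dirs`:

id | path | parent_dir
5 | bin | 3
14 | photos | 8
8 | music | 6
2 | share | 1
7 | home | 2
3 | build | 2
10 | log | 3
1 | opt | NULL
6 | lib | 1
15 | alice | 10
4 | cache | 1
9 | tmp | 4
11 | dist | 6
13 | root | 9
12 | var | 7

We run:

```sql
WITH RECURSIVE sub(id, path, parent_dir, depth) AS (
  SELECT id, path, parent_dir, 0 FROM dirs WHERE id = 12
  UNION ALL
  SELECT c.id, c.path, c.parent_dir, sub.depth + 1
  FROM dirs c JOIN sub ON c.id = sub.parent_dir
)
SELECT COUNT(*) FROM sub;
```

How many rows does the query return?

Base: id=12 (var), parent_dir=7, depth 0.
Iteration 1: join on id=7 -> home (id 7, parent_dir=2, depth 1).
Iteration 2: join on id=2 -> share (id 2, parent_dir=1, depth 2).
Iteration 3: join on id=1 -> opt (id 1, parent_dir=NULL, depth 3).
Iteration 4: parent_dir is NULL; no match; recursion stops.
Total rows emitted: 4.

4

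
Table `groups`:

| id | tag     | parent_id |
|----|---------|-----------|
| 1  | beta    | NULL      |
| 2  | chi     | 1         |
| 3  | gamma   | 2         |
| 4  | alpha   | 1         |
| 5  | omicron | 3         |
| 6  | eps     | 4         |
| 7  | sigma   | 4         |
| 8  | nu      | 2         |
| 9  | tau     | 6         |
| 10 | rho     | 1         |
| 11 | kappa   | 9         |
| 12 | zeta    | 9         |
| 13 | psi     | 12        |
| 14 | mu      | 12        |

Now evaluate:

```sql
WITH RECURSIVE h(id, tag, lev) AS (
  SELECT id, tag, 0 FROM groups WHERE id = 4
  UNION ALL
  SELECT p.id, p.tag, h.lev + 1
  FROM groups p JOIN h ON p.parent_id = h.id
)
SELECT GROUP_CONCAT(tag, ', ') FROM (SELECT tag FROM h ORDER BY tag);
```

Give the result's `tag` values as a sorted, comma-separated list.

Base: id=4 (alpha) at lev 0.
Iteration 1: rows with parent_id in {4} -> eps (id 6, lev 1), sigma (id 7, lev 1).
Iteration 2: rows with parent_id in {6,7} -> tau (id 9, lev 2).
Iteration 3: rows with parent_id in {9} -> kappa (id 11, lev 3), zeta (id 12, lev 3).
Iteration 4: rows with parent_id in {11,12} -> psi (id 13, lev 4), mu (id 14, lev 4).
Iteration 5: no rows with parent_id in {13,14}; recursion stops.

alpha, eps, kappa, mu, psi, sigma, tau, zeta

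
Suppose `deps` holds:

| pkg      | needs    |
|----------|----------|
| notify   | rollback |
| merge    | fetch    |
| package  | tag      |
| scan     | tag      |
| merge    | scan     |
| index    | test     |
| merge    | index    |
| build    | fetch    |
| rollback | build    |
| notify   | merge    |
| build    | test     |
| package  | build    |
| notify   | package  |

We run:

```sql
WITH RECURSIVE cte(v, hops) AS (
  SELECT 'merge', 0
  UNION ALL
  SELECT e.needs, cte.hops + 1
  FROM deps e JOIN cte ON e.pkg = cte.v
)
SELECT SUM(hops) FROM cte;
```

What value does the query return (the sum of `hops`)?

7

Base: (merge, hops=0).
Iteration 1: edges from {merge} -> (fetch, hops=1), (index, hops=1), (scan, hops=1).
Iteration 2: edges from {fetch,index,scan} -> (tag, hops=2), (test, hops=2).
Iteration 3: no outgoing edges from {tag,test}; recursion stops.
SUM(hops) = 0 + 1 + 1 + 1 + 2 + 2 = 7.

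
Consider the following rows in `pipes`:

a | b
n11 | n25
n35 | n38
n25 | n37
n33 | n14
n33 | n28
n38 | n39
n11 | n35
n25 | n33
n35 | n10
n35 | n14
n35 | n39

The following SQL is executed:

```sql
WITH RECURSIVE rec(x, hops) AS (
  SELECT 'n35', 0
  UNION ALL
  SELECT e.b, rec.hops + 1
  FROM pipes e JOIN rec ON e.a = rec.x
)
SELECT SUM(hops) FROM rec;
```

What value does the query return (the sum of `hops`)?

6

Base: (n35, hops=0).
Iteration 1: edges from {n35} -> (n10, hops=1), (n14, hops=1), (n38, hops=1), (n39, hops=1).
Iteration 2: edges from {n10,n14,n38,n39} -> (n39, hops=2).
Iteration 3: no outgoing edges from {n39}; recursion stops.
SUM(hops) = 0 + 1 + 1 + 1 + 1 + 2 = 6.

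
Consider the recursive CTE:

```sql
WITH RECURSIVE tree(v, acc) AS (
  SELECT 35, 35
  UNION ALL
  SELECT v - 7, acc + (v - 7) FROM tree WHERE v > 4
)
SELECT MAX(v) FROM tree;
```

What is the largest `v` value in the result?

Base: v=35, acc=35.
Iteration 1: 35 > 4 holds -> v = 35 - 7 = 28, acc = 35 + 28 = 63.
Iteration 2: 28 > 4 holds -> v = 28 - 7 = 21, acc = 63 + 21 = 84.
Iteration 3: 21 > 4 holds -> v = 21 - 7 = 14, acc = 84 + 14 = 98.
Iteration 4: 14 > 4 holds -> v = 14 - 7 = 7, acc = 98 + 7 = 105.
Iteration 5: 7 > 4 holds -> v = 7 - 7 = 0, acc = 105 + 0 = 105.
Iteration 6: 0 > 4 fails; recursion stops.
v values: 35, 28, 21, 14, 7, 0; the maximum is 35.

35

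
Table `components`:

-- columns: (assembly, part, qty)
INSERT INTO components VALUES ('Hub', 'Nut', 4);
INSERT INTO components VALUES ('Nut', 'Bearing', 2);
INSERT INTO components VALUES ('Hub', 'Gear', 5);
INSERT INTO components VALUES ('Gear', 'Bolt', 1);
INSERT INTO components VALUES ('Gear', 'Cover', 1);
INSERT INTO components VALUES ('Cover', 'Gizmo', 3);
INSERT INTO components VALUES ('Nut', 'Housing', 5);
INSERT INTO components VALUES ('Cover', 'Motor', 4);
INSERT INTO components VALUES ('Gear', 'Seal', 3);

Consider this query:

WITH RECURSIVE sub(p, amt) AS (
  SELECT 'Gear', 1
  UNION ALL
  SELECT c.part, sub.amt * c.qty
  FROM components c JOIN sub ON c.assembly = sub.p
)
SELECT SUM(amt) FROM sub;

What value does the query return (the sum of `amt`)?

Base: (Gear, amt=1).
Iteration 1: components of {Gear} -> Bolt = 1*1 = 1, Cover = 1*1 = 1, Seal = 1*3 = 3.
Iteration 2: components of {Bolt,Cover,Seal} -> Gizmo = 1*3 = 3, Motor = 1*4 = 4.
Iteration 3: no further components; recursion stops.
SUM(amt) = 1 + 1 + 1 + 3 + 3 + 4 = 13.

13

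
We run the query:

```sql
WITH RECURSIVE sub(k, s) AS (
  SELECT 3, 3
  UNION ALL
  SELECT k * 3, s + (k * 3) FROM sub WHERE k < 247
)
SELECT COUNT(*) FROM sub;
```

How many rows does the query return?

Base: k=3, s=3.
Iteration 1: 3 < 247 holds -> k = 3 * 3 = 9, s = 3 + 9 = 12.
Iteration 2: 9 < 247 holds -> k = 9 * 3 = 27, s = 12 + 27 = 39.
Iteration 3: 27 < 247 holds -> k = 27 * 3 = 81, s = 39 + 81 = 120.
Iteration 4: 81 < 247 holds -> k = 81 * 3 = 243, s = 120 + 243 = 363.
Iteration 5: 243 < 247 holds -> k = 243 * 3 = 729, s = 363 + 729 = 1092.
Iteration 6: 729 < 247 fails; recursion stops.
Total rows emitted: 6.

6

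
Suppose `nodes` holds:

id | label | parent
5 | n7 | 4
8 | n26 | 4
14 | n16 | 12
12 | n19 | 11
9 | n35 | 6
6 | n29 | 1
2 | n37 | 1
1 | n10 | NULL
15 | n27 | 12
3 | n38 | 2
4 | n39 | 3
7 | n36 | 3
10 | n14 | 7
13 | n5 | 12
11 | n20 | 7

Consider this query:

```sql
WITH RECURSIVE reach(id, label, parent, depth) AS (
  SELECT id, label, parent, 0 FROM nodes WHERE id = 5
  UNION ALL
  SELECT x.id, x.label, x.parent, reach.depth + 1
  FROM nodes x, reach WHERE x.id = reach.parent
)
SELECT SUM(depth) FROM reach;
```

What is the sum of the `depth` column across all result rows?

Base: id=5 (n7), parent=4, depth 0.
Iteration 1: join on id=4 -> n39 (id 4, parent=3, depth 1).
Iteration 2: join on id=3 -> n38 (id 3, parent=2, depth 2).
Iteration 3: join on id=2 -> n37 (id 2, parent=1, depth 3).
Iteration 4: join on id=1 -> n10 (id 1, parent=NULL, depth 4).
Iteration 5: parent is NULL; no match; recursion stops.
SUM(depth) = 0 + 1 + 2 + 3 + 4 = 10.

10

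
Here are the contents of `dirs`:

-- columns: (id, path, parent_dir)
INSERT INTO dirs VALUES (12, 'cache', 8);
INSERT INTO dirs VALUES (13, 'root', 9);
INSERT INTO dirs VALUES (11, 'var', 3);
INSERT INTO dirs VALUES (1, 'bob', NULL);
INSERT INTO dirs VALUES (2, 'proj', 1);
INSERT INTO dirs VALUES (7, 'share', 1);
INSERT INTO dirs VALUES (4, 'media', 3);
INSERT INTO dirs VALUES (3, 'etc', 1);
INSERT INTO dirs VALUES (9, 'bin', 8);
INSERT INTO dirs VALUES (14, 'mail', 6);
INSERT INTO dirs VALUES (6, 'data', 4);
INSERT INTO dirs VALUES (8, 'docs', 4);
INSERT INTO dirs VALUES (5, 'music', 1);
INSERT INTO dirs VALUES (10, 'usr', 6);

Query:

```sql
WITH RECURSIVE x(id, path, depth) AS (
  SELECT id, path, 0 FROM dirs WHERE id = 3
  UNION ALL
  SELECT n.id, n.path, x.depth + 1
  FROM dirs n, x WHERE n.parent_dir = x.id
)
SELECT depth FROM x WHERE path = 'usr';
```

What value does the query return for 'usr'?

3

Base: id=3 (etc) at depth 0.
Iteration 1: rows with parent_dir in {3} -> media (id 4, depth 1), var (id 11, depth 1).
Iteration 2: rows with parent_dir in {4,11} -> data (id 6, depth 2), docs (id 8, depth 2).
Iteration 3: rows with parent_dir in {6,8} -> bin (id 9, depth 3), usr (id 10, depth 3), cache (id 12, depth 3), mail (id 14, depth 3).
Iteration 4: rows with parent_dir in {9,10,12,14} -> root (id 13, depth 4).
Iteration 5: no rows with parent_dir in {13}; recursion stops.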